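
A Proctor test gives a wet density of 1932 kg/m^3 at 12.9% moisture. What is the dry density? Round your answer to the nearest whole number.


Step 1: Dry density = wet density / (1 + w/100)
Step 2: Dry density = 1932 / (1 + 12.9/100)
Step 3: Dry density = 1932 / 1.129
Step 4: Dry density = 1711 kg/m^3

1711


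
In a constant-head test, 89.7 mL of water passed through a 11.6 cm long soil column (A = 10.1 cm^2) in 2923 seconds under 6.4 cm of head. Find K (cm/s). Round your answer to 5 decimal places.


Step 1: K = Q * L / (A * t * h)
Step 2: Numerator = 89.7 * 11.6 = 1040.52
Step 3: Denominator = 10.1 * 2923 * 6.4 = 188942.72
Step 4: K = 1040.52 / 188942.72 = 0.00551 cm/s

0.00551


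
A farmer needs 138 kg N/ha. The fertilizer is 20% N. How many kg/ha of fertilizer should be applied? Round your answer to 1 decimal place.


Step 1: Fertilizer rate = target N / (N content / 100)
Step 2: Rate = 138 / (20 / 100)
Step 3: Rate = 138 / 0.2
Step 4: Rate = 690.0 kg/ha

690.0


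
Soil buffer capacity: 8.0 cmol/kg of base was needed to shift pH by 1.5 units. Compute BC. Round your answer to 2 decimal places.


Step 1: BC = change in base / change in pH
Step 2: BC = 8.0 / 1.5
Step 3: BC = 5.33 cmol/(kg*pH unit)

5.33


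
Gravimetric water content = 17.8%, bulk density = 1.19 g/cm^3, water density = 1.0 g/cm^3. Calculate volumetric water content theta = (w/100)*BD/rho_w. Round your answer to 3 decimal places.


Step 1: theta = (w / 100) * BD / rho_w
Step 2: theta = (17.8 / 100) * 1.19 / 1.0
Step 3: theta = 0.178 * 1.19
Step 4: theta = 0.212

0.212


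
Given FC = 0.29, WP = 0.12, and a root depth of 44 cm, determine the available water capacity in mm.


Step 1: Available water = (FC - WP) * depth * 10
Step 2: AW = (0.29 - 0.12) * 44 * 10
Step 3: AW = 0.17 * 44 * 10
Step 4: AW = 74.8 mm

74.8


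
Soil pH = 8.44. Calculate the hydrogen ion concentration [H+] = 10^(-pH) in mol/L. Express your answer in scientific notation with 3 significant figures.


Step 1: [H+] = 10^(-pH)
Step 2: [H+] = 10^(-8.44)
Step 3: [H+] = 3.63e-09 mol/L

3.63e-09


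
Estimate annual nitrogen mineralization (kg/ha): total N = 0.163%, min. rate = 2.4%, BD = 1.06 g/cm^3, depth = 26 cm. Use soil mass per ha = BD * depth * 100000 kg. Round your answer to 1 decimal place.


Step 1: Soil mass per ha = BD * depth * 100000 = 1.06 * 26 * 100000 = 2756000 kg
Step 2: Total N pool = soil mass * N%/100 = 2756000 * 0.163/100 = 4492.28 kg/ha
Step 3: N mineralized = N pool * rate%/100 = 4492.28 * 2.4/100 = 107.8 kg/ha/yr

107.8


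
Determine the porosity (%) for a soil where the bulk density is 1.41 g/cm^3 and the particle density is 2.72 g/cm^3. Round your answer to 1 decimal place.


Step 1: Formula: n = 100 * (1 - BD / PD)
Step 2: n = 100 * (1 - 1.41 / 2.72)
Step 3: n = 100 * (1 - 0.51838)
Step 4: n = 48.2%

48.2


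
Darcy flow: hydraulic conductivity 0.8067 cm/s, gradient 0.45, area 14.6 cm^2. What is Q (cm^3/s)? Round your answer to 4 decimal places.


Step 1: Apply Darcy's law: Q = K * i * A
Step 2: Q = 0.8067 * 0.45 * 14.6
Step 3: Q = 5.3 cm^3/s

5.3


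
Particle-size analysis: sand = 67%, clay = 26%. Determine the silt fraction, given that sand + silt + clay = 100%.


Step 1: sand + silt + clay = 100%
Step 2: silt = 100 - sand - clay
Step 3: silt = 100 - 67 - 26
Step 4: silt = 7%

7


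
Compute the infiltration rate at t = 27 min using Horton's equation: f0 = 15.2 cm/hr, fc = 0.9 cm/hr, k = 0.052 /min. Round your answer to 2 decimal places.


Step 1: f = fc + (f0 - fc) * exp(-k * t)
Step 2: exp(-0.052 * 27) = 0.245613
Step 3: f = 0.9 + (15.2 - 0.9) * 0.245613
Step 4: f = 0.9 + 14.3 * 0.245613
Step 5: f = 4.41 cm/hr

4.41


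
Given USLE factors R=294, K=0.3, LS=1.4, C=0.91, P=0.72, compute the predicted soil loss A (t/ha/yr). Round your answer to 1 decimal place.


Step 1: A = R * K * LS * C * P
Step 2: R * K = 294 * 0.3 = 88.2
Step 3: (R*K) * LS = 88.2 * 1.4 = 123.48
Step 4: * C * P = 123.48 * 0.91 * 0.72 = 80.9
Step 5: A = 80.9 t/(ha*yr)

80.9


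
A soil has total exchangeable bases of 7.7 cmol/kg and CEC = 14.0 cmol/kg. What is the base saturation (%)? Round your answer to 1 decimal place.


Step 1: BS = 100 * (sum of bases) / CEC
Step 2: BS = 100 * 7.7 / 14.0
Step 3: BS = 55.0%

55.0


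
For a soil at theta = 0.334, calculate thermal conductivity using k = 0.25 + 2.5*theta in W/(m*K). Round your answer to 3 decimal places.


Step 1: k = 0.25 + 2.5 * theta
Step 2: k = 0.25 + 2.5 * 0.334
Step 3: k = 0.25 + 0.835
Step 4: k = 1.085 W/(m*K)

1.085


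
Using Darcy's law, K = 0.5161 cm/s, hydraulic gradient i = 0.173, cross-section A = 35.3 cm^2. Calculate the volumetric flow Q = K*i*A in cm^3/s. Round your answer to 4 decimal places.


Step 1: Apply Darcy's law: Q = K * i * A
Step 2: Q = 0.5161 * 0.173 * 35.3
Step 3: Q = 3.1518 cm^3/s

3.1518


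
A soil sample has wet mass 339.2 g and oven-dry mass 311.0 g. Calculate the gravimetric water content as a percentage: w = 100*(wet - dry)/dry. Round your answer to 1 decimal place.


Step 1: Water mass = wet - dry = 339.2 - 311.0 = 28.2 g
Step 2: w = 100 * water mass / dry mass
Step 3: w = 100 * 28.2 / 311.0 = 9.1%

9.1


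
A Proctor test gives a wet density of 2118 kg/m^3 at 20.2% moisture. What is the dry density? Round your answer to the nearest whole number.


Step 1: Dry density = wet density / (1 + w/100)
Step 2: Dry density = 2118 / (1 + 20.2/100)
Step 3: Dry density = 2118 / 1.202
Step 4: Dry density = 1762 kg/m^3

1762


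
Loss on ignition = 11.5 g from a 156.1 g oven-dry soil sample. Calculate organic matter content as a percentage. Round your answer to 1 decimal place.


Step 1: OM% = 100 * LOI / sample mass
Step 2: OM = 100 * 11.5 / 156.1
Step 3: OM = 7.4%

7.4


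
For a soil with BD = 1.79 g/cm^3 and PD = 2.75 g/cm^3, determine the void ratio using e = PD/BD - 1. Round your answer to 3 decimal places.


Step 1: e = PD / BD - 1
Step 2: e = 2.75 / 1.79 - 1
Step 3: e = 1.53631 - 1
Step 4: e = 0.536

0.536


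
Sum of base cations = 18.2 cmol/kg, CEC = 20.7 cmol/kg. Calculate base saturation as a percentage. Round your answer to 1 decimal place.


Step 1: BS = 100 * (sum of bases) / CEC
Step 2: BS = 100 * 18.2 / 20.7
Step 3: BS = 87.9%

87.9


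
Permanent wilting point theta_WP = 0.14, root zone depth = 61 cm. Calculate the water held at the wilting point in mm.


Step 1: Water (mm) = theta_WP * depth * 10
Step 2: Water = 0.14 * 61 * 10
Step 3: Water = 85.4 mm

85.4


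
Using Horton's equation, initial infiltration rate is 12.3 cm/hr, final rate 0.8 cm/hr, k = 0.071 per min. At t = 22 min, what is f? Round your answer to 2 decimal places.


Step 1: f = fc + (f0 - fc) * exp(-k * t)
Step 2: exp(-0.071 * 22) = 0.209716
Step 3: f = 0.8 + (12.3 - 0.8) * 0.209716
Step 4: f = 0.8 + 11.5 * 0.209716
Step 5: f = 3.21 cm/hr

3.21


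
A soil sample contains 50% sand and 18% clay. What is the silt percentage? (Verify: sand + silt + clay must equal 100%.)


Step 1: sand + silt + clay = 100%
Step 2: silt = 100 - sand - clay
Step 3: silt = 100 - 50 - 18
Step 4: silt = 32%

32


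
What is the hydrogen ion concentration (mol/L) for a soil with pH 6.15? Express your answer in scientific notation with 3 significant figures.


Step 1: [H+] = 10^(-pH)
Step 2: [H+] = 10^(-6.15)
Step 3: [H+] = 7.08e-07 mol/L

7.08e-07


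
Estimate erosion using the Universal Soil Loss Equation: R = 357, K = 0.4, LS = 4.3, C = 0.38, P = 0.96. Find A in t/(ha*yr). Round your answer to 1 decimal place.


Step 1: A = R * K * LS * C * P
Step 2: R * K = 357 * 0.4 = 142.8
Step 3: (R*K) * LS = 142.8 * 4.3 = 614.04
Step 4: * C * P = 614.04 * 0.38 * 0.96 = 224.0
Step 5: A = 224.0 t/(ha*yr)

224.0


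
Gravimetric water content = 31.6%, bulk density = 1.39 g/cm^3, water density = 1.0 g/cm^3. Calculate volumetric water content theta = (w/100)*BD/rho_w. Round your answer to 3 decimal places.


Step 1: theta = (w / 100) * BD / rho_w
Step 2: theta = (31.6 / 100) * 1.39 / 1.0
Step 3: theta = 0.316 * 1.39
Step 4: theta = 0.439

0.439


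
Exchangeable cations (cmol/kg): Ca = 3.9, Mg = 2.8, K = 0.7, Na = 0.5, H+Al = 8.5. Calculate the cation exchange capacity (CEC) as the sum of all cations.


Step 1: CEC = Ca + Mg + K + Na + (H+Al)
Step 2: CEC = 3.9 + 2.8 + 0.7 + 0.5 + 8.5
Step 3: CEC = 16.4 cmol/kg

16.4


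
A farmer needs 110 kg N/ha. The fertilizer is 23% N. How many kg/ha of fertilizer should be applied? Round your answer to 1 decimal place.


Step 1: Fertilizer rate = target N / (N content / 100)
Step 2: Rate = 110 / (23 / 100)
Step 3: Rate = 110 / 0.23
Step 4: Rate = 478.3 kg/ha

478.3


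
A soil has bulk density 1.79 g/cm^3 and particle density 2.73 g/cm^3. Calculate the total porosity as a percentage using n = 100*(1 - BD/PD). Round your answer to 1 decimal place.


Step 1: Formula: n = 100 * (1 - BD / PD)
Step 2: n = 100 * (1 - 1.79 / 2.73)
Step 3: n = 100 * (1 - 0.65568)
Step 4: n = 34.4%

34.4


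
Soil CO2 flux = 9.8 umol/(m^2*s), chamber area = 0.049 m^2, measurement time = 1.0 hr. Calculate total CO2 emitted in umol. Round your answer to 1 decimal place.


Step 1: Convert time to seconds: 1.0 hr * 3600 = 3600.0 s
Step 2: Total = flux * area * time_s
Step 3: Total = 9.8 * 0.049 * 3600.0
Step 4: Total = 1728.7 umol

1728.7


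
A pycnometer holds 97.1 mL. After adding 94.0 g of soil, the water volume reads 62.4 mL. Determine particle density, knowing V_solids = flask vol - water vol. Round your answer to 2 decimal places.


Step 1: Volume of solids = flask volume - water volume with soil
Step 2: V_solids = 97.1 - 62.4 = 34.7 mL
Step 3: Particle density = mass / V_solids = 94.0 / 34.7 = 2.71 g/cm^3

2.71


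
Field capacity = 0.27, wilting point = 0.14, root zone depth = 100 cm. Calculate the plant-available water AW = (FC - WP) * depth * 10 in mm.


Step 1: Available water = (FC - WP) * depth * 10
Step 2: AW = (0.27 - 0.14) * 100 * 10
Step 3: AW = 0.13 * 100 * 10
Step 4: AW = 130.0 mm

130.0


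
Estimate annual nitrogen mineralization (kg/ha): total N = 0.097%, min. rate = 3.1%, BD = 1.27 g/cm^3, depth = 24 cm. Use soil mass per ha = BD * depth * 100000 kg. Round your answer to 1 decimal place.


Step 1: Soil mass per ha = BD * depth * 100000 = 1.27 * 24 * 100000 = 3048000 kg
Step 2: Total N pool = soil mass * N%/100 = 3048000 * 0.097/100 = 2956.56 kg/ha
Step 3: N mineralized = N pool * rate%/100 = 2956.56 * 3.1/100 = 91.7 kg/ha/yr

91.7


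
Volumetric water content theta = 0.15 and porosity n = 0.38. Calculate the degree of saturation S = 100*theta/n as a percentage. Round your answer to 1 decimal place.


Step 1: S = 100 * theta_v / n
Step 2: S = 100 * 0.15 / 0.38
Step 3: S = 39.5%

39.5


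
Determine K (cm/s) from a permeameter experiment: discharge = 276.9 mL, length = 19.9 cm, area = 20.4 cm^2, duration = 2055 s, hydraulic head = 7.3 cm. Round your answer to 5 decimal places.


Step 1: K = Q * L / (A * t * h)
Step 2: Numerator = 276.9 * 19.9 = 5510.31
Step 3: Denominator = 20.4 * 2055 * 7.3 = 306030.6
Step 4: K = 5510.31 / 306030.6 = 0.01801 cm/s

0.01801


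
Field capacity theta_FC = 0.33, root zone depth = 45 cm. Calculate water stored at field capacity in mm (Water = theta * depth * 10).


Step 1: Water (mm) = theta_FC * depth (cm) * 10
Step 2: Water = 0.33 * 45 * 10
Step 3: Water = 148.5 mm

148.5


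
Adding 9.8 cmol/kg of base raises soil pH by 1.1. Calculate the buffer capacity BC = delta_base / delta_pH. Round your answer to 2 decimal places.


Step 1: BC = change in base / change in pH
Step 2: BC = 9.8 / 1.1
Step 3: BC = 8.91 cmol/(kg*pH unit)

8.91


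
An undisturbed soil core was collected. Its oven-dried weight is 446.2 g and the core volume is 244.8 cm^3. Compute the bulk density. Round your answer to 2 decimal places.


Step 1: Identify the formula: BD = dry mass / volume
Step 2: Substitute values: BD = 446.2 / 244.8
Step 3: BD = 1.82 g/cm^3

1.82


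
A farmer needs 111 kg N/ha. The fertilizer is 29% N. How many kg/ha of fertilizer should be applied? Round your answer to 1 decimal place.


Step 1: Fertilizer rate = target N / (N content / 100)
Step 2: Rate = 111 / (29 / 100)
Step 3: Rate = 111 / 0.29
Step 4: Rate = 382.8 kg/ha

382.8


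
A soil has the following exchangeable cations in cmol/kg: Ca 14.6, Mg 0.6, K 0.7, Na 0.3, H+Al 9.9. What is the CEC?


Step 1: CEC = Ca + Mg + K + Na + (H+Al)
Step 2: CEC = 14.6 + 0.6 + 0.7 + 0.3 + 9.9
Step 3: CEC = 26.1 cmol/kg

26.1


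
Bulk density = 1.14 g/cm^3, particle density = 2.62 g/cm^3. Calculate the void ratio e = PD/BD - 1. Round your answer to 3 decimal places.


Step 1: e = PD / BD - 1
Step 2: e = 2.62 / 1.14 - 1
Step 3: e = 2.29825 - 1
Step 4: e = 1.298

1.298


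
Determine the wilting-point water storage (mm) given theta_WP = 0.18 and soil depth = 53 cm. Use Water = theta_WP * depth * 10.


Step 1: Water (mm) = theta_WP * depth * 10
Step 2: Water = 0.18 * 53 * 10
Step 3: Water = 95.4 mm

95.4


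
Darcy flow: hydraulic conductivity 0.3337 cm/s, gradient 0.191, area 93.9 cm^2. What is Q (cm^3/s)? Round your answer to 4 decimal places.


Step 1: Apply Darcy's law: Q = K * i * A
Step 2: Q = 0.3337 * 0.191 * 93.9
Step 3: Q = 5.9849 cm^3/s

5.9849


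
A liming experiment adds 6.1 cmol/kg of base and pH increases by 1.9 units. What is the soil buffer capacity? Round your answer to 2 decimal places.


Step 1: BC = change in base / change in pH
Step 2: BC = 6.1 / 1.9
Step 3: BC = 3.21 cmol/(kg*pH unit)

3.21


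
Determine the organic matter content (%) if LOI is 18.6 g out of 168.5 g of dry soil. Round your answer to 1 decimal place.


Step 1: OM% = 100 * LOI / sample mass
Step 2: OM = 100 * 18.6 / 168.5
Step 3: OM = 11.0%

11.0


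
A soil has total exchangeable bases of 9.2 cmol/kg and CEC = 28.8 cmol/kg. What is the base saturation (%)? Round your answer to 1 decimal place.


Step 1: BS = 100 * (sum of bases) / CEC
Step 2: BS = 100 * 9.2 / 28.8
Step 3: BS = 31.9%

31.9


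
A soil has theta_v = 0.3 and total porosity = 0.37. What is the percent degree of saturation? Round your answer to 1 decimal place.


Step 1: S = 100 * theta_v / n
Step 2: S = 100 * 0.3 / 0.37
Step 3: S = 81.1%

81.1


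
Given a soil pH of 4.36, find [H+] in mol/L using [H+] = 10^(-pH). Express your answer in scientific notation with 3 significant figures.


Step 1: [H+] = 10^(-pH)
Step 2: [H+] = 10^(-4.36)
Step 3: [H+] = 4.37e-05 mol/L

4.37e-05


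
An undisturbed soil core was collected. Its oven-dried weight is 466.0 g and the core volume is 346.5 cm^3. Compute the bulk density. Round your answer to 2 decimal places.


Step 1: Identify the formula: BD = dry mass / volume
Step 2: Substitute values: BD = 466.0 / 346.5
Step 3: BD = 1.34 g/cm^3

1.34


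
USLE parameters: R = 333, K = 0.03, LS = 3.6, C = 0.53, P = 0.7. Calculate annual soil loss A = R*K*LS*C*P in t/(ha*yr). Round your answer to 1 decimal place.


Step 1: A = R * K * LS * C * P
Step 2: R * K = 333 * 0.03 = 9.99
Step 3: (R*K) * LS = 9.99 * 3.6 = 35.964
Step 4: * C * P = 35.964 * 0.53 * 0.7 = 13.3
Step 5: A = 13.3 t/(ha*yr)

13.3


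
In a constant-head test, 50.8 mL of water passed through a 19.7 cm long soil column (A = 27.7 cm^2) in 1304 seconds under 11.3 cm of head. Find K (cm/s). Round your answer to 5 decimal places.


Step 1: K = Q * L / (A * t * h)
Step 2: Numerator = 50.8 * 19.7 = 1000.76
Step 3: Denominator = 27.7 * 1304 * 11.3 = 408165.04
Step 4: K = 1000.76 / 408165.04 = 0.00245 cm/s

0.00245


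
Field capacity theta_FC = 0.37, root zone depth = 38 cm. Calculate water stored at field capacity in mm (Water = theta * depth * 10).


Step 1: Water (mm) = theta_FC * depth (cm) * 10
Step 2: Water = 0.37 * 38 * 10
Step 3: Water = 140.6 mm

140.6


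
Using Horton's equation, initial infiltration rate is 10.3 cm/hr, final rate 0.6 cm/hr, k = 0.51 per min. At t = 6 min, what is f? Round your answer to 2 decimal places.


Step 1: f = fc + (f0 - fc) * exp(-k * t)
Step 2: exp(-0.51 * 6) = 0.046888
Step 3: f = 0.6 + (10.3 - 0.6) * 0.046888
Step 4: f = 0.6 + 9.7 * 0.046888
Step 5: f = 1.05 cm/hr

1.05


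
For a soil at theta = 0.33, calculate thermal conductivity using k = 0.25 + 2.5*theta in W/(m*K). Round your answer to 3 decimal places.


Step 1: k = 0.25 + 2.5 * theta
Step 2: k = 0.25 + 2.5 * 0.33
Step 3: k = 0.25 + 0.825
Step 4: k = 1.075 W/(m*K)

1.075


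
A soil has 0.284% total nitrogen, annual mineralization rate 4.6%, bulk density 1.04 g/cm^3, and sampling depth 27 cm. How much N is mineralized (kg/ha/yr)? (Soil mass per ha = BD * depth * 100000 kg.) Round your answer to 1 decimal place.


Step 1: Soil mass per ha = BD * depth * 100000 = 1.04 * 27 * 100000 = 2808000 kg
Step 2: Total N pool = soil mass * N%/100 = 2808000 * 0.284/100 = 7974.72 kg/ha
Step 3: N mineralized = N pool * rate%/100 = 7974.72 * 4.6/100 = 366.8 kg/ha/yr

366.8


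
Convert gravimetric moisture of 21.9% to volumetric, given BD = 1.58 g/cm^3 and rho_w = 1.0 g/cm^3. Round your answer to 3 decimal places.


Step 1: theta = (w / 100) * BD / rho_w
Step 2: theta = (21.9 / 100) * 1.58 / 1.0
Step 3: theta = 0.219 * 1.58
Step 4: theta = 0.346

0.346


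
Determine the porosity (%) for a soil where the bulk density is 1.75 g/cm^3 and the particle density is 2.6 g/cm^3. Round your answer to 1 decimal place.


Step 1: Formula: n = 100 * (1 - BD / PD)
Step 2: n = 100 * (1 - 1.75 / 2.6)
Step 3: n = 100 * (1 - 0.67308)
Step 4: n = 32.7%

32.7


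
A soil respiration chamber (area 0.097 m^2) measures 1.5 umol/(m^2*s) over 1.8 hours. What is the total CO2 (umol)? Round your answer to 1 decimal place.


Step 1: Convert time to seconds: 1.8 hr * 3600 = 6480.0 s
Step 2: Total = flux * area * time_s
Step 3: Total = 1.5 * 0.097 * 6480.0
Step 4: Total = 942.8 umol

942.8


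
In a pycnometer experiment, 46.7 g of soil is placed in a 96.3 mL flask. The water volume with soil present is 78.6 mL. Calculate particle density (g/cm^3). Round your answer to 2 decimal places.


Step 1: Volume of solids = flask volume - water volume with soil
Step 2: V_solids = 96.3 - 78.6 = 17.7 mL
Step 3: Particle density = mass / V_solids = 46.7 / 17.7 = 2.64 g/cm^3

2.64


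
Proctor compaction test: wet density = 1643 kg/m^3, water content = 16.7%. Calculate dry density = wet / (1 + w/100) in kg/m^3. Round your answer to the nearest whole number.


Step 1: Dry density = wet density / (1 + w/100)
Step 2: Dry density = 1643 / (1 + 16.7/100)
Step 3: Dry density = 1643 / 1.167
Step 4: Dry density = 1408 kg/m^3

1408


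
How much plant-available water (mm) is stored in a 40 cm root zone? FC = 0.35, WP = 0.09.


Step 1: Available water = (FC - WP) * depth * 10
Step 2: AW = (0.35 - 0.09) * 40 * 10
Step 3: AW = 0.26 * 40 * 10
Step 4: AW = 104.0 mm

104.0


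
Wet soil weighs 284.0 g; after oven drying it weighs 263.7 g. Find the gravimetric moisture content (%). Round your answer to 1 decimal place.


Step 1: Water mass = wet - dry = 284.0 - 263.7 = 20.3 g
Step 2: w = 100 * water mass / dry mass
Step 3: w = 100 * 20.3 / 263.7 = 7.7%

7.7


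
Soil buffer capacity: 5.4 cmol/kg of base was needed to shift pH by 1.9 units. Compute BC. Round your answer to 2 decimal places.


Step 1: BC = change in base / change in pH
Step 2: BC = 5.4 / 1.9
Step 3: BC = 2.84 cmol/(kg*pH unit)

2.84


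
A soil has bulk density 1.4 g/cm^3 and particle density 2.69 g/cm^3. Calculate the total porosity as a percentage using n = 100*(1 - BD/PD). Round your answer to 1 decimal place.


Step 1: Formula: n = 100 * (1 - BD / PD)
Step 2: n = 100 * (1 - 1.4 / 2.69)
Step 3: n = 100 * (1 - 0.52045)
Step 4: n = 48.0%

48.0


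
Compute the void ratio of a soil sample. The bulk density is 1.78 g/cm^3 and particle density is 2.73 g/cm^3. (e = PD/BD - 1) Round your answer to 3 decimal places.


Step 1: e = PD / BD - 1
Step 2: e = 2.73 / 1.78 - 1
Step 3: e = 1.53371 - 1
Step 4: e = 0.534

0.534


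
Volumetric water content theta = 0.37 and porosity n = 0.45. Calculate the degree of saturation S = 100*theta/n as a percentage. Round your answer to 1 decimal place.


Step 1: S = 100 * theta_v / n
Step 2: S = 100 * 0.37 / 0.45
Step 3: S = 82.2%

82.2


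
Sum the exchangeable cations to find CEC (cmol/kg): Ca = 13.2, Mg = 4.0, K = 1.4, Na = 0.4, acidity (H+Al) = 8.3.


Step 1: CEC = Ca + Mg + K + Na + (H+Al)
Step 2: CEC = 13.2 + 4.0 + 1.4 + 0.4 + 8.3
Step 3: CEC = 27.3 cmol/kg

27.3


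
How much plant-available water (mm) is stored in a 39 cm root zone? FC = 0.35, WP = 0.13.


Step 1: Available water = (FC - WP) * depth * 10
Step 2: AW = (0.35 - 0.13) * 39 * 10
Step 3: AW = 0.22 * 39 * 10
Step 4: AW = 85.8 mm

85.8


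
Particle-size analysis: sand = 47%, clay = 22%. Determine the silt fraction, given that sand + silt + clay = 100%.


Step 1: sand + silt + clay = 100%
Step 2: silt = 100 - sand - clay
Step 3: silt = 100 - 47 - 22
Step 4: silt = 31%

31


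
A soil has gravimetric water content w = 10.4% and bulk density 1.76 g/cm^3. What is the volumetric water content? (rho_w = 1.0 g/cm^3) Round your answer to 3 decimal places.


Step 1: theta = (w / 100) * BD / rho_w
Step 2: theta = (10.4 / 100) * 1.76 / 1.0
Step 3: theta = 0.104 * 1.76
Step 4: theta = 0.183

0.183


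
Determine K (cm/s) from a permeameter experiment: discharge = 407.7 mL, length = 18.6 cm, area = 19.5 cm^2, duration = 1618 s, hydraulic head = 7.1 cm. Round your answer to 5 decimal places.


Step 1: K = Q * L / (A * t * h)
Step 2: Numerator = 407.7 * 18.6 = 7583.22
Step 3: Denominator = 19.5 * 1618 * 7.1 = 224012.1
Step 4: K = 7583.22 / 224012.1 = 0.03385 cm/s

0.03385


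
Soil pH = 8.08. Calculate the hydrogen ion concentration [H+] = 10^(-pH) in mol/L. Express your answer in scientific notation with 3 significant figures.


Step 1: [H+] = 10^(-pH)
Step 2: [H+] = 10^(-8.08)
Step 3: [H+] = 8.32e-09 mol/L

8.32e-09


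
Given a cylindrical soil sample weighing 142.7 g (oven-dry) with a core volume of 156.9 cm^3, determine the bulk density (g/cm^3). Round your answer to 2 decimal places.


Step 1: Identify the formula: BD = dry mass / volume
Step 2: Substitute values: BD = 142.7 / 156.9
Step 3: BD = 0.91 g/cm^3

0.91


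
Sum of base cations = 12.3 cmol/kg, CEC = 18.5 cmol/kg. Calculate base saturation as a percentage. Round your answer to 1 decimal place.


Step 1: BS = 100 * (sum of bases) / CEC
Step 2: BS = 100 * 12.3 / 18.5
Step 3: BS = 66.5%

66.5


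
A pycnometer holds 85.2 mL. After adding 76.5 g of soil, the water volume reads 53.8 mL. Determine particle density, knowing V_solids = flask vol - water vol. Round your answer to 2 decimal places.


Step 1: Volume of solids = flask volume - water volume with soil
Step 2: V_solids = 85.2 - 53.8 = 31.4 mL
Step 3: Particle density = mass / V_solids = 76.5 / 31.4 = 2.44 g/cm^3

2.44


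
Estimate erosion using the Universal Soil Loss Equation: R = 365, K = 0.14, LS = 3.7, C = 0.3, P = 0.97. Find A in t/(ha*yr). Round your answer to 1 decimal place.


Step 1: A = R * K * LS * C * P
Step 2: R * K = 365 * 0.14 = 51.1
Step 3: (R*K) * LS = 51.1 * 3.7 = 189.07
Step 4: * C * P = 189.07 * 0.3 * 0.97 = 55.0
Step 5: A = 55.0 t/(ha*yr)

55.0


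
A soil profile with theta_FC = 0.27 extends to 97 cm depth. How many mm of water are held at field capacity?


Step 1: Water (mm) = theta_FC * depth (cm) * 10
Step 2: Water = 0.27 * 97 * 10
Step 3: Water = 261.9 mm

261.9


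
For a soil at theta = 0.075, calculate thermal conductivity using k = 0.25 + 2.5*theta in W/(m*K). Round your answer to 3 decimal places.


Step 1: k = 0.25 + 2.5 * theta
Step 2: k = 0.25 + 2.5 * 0.075
Step 3: k = 0.25 + 0.188
Step 4: k = 0.438 W/(m*K)

0.438


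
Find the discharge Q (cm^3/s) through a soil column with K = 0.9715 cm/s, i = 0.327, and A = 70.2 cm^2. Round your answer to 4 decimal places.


Step 1: Apply Darcy's law: Q = K * i * A
Step 2: Q = 0.9715 * 0.327 * 70.2
Step 3: Q = 22.3012 cm^3/s

22.3012


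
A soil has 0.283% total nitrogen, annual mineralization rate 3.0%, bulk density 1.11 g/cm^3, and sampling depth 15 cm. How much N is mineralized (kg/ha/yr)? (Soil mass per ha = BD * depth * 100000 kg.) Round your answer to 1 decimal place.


Step 1: Soil mass per ha = BD * depth * 100000 = 1.11 * 15 * 100000 = 1665000 kg
Step 2: Total N pool = soil mass * N%/100 = 1665000 * 0.283/100 = 4711.95 kg/ha
Step 3: N mineralized = N pool * rate%/100 = 4711.95 * 3.0/100 = 141.4 kg/ha/yr

141.4


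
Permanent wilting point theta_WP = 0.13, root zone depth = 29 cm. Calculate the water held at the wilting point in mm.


Step 1: Water (mm) = theta_WP * depth * 10
Step 2: Water = 0.13 * 29 * 10
Step 3: Water = 37.7 mm

37.7


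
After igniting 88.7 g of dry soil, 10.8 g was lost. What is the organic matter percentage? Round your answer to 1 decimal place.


Step 1: OM% = 100 * LOI / sample mass
Step 2: OM = 100 * 10.8 / 88.7
Step 3: OM = 12.2%

12.2


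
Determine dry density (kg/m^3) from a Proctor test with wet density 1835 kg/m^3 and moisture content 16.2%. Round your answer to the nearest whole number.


Step 1: Dry density = wet density / (1 + w/100)
Step 2: Dry density = 1835 / (1 + 16.2/100)
Step 3: Dry density = 1835 / 1.162
Step 4: Dry density = 1579 kg/m^3

1579


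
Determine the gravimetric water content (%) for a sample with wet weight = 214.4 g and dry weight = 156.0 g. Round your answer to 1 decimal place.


Step 1: Water mass = wet - dry = 214.4 - 156.0 = 58.4 g
Step 2: w = 100 * water mass / dry mass
Step 3: w = 100 * 58.4 / 156.0 = 37.4%

37.4


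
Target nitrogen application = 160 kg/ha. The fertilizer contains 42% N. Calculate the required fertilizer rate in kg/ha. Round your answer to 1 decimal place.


Step 1: Fertilizer rate = target N / (N content / 100)
Step 2: Rate = 160 / (42 / 100)
Step 3: Rate = 160 / 0.42
Step 4: Rate = 381.0 kg/ha

381.0


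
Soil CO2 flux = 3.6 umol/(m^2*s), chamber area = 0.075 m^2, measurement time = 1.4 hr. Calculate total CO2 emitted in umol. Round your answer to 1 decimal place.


Step 1: Convert time to seconds: 1.4 hr * 3600 = 5040.0 s
Step 2: Total = flux * area * time_s
Step 3: Total = 3.6 * 0.075 * 5040.0
Step 4: Total = 1360.8 umol

1360.8


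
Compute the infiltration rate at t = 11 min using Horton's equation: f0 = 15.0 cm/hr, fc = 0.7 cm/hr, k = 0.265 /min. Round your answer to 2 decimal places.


Step 1: f = fc + (f0 - fc) * exp(-k * t)
Step 2: exp(-0.265 * 11) = 0.054204
Step 3: f = 0.7 + (15.0 - 0.7) * 0.054204
Step 4: f = 0.7 + 14.3 * 0.054204
Step 5: f = 1.48 cm/hr

1.48


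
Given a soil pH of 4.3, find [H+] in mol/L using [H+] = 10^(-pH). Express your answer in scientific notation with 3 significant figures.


Step 1: [H+] = 10^(-pH)
Step 2: [H+] = 10^(-4.3)
Step 3: [H+] = 5.01e-05 mol/L

5.01e-05


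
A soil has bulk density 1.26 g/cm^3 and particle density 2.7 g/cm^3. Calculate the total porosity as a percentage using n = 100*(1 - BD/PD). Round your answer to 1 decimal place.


Step 1: Formula: n = 100 * (1 - BD / PD)
Step 2: n = 100 * (1 - 1.26 / 2.7)
Step 3: n = 100 * (1 - 0.46667)
Step 4: n = 53.3%

53.3


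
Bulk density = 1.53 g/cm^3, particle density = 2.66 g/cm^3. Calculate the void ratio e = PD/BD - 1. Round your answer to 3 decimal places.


Step 1: e = PD / BD - 1
Step 2: e = 2.66 / 1.53 - 1
Step 3: e = 1.73856 - 1
Step 4: e = 0.739

0.739


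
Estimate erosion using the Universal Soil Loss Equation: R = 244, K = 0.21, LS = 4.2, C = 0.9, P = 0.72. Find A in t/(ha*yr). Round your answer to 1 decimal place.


Step 1: A = R * K * LS * C * P
Step 2: R * K = 244 * 0.21 = 51.24
Step 3: (R*K) * LS = 51.24 * 4.2 = 215.208
Step 4: * C * P = 215.208 * 0.9 * 0.72 = 139.5
Step 5: A = 139.5 t/(ha*yr)

139.5


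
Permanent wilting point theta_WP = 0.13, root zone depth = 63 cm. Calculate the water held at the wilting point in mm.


Step 1: Water (mm) = theta_WP * depth * 10
Step 2: Water = 0.13 * 63 * 10
Step 3: Water = 81.9 mm

81.9


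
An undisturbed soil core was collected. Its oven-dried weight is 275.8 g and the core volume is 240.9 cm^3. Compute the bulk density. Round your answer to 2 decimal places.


Step 1: Identify the formula: BD = dry mass / volume
Step 2: Substitute values: BD = 275.8 / 240.9
Step 3: BD = 1.14 g/cm^3

1.14


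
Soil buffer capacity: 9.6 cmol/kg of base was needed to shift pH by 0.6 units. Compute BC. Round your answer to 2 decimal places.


Step 1: BC = change in base / change in pH
Step 2: BC = 9.6 / 0.6
Step 3: BC = 16.0 cmol/(kg*pH unit)

16.0


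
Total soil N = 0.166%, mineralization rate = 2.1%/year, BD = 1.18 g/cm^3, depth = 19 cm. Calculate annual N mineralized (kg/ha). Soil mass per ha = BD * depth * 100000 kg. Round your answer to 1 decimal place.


Step 1: Soil mass per ha = BD * depth * 100000 = 1.18 * 19 * 100000 = 2242000 kg
Step 2: Total N pool = soil mass * N%/100 = 2242000 * 0.166/100 = 3721.72 kg/ha
Step 3: N mineralized = N pool * rate%/100 = 3721.72 * 2.1/100 = 78.2 kg/ha/yr

78.2


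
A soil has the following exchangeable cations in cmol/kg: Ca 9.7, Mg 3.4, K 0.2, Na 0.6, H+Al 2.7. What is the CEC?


Step 1: CEC = Ca + Mg + K + Na + (H+Al)
Step 2: CEC = 9.7 + 3.4 + 0.2 + 0.6 + 2.7
Step 3: CEC = 16.6 cmol/kg

16.6


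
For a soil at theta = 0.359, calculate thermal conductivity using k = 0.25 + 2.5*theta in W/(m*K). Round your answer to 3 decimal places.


Step 1: k = 0.25 + 2.5 * theta
Step 2: k = 0.25 + 2.5 * 0.359
Step 3: k = 0.25 + 0.898
Step 4: k = 1.148 W/(m*K)

1.148


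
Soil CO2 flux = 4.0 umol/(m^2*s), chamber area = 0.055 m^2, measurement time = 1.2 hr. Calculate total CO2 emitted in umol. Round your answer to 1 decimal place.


Step 1: Convert time to seconds: 1.2 hr * 3600 = 4320.0 s
Step 2: Total = flux * area * time_s
Step 3: Total = 4.0 * 0.055 * 4320.0
Step 4: Total = 950.4 umol

950.4


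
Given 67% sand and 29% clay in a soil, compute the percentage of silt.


Step 1: sand + silt + clay = 100%
Step 2: silt = 100 - sand - clay
Step 3: silt = 100 - 67 - 29
Step 4: silt = 4%

4


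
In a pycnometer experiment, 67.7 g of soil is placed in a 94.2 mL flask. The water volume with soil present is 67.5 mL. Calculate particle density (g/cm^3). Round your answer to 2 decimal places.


Step 1: Volume of solids = flask volume - water volume with soil
Step 2: V_solids = 94.2 - 67.5 = 26.7 mL
Step 3: Particle density = mass / V_solids = 67.7 / 26.7 = 2.54 g/cm^3

2.54


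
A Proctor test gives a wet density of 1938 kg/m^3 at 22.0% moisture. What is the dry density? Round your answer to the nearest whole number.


Step 1: Dry density = wet density / (1 + w/100)
Step 2: Dry density = 1938 / (1 + 22.0/100)
Step 3: Dry density = 1938 / 1.22
Step 4: Dry density = 1589 kg/m^3

1589


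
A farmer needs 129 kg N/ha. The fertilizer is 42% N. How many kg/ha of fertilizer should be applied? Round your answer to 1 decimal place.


Step 1: Fertilizer rate = target N / (N content / 100)
Step 2: Rate = 129 / (42 / 100)
Step 3: Rate = 129 / 0.42
Step 4: Rate = 307.1 kg/ha

307.1


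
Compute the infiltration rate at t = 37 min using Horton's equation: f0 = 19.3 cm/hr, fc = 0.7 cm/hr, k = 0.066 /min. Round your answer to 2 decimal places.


Step 1: f = fc + (f0 - fc) * exp(-k * t)
Step 2: exp(-0.066 * 37) = 0.086987
Step 3: f = 0.7 + (19.3 - 0.7) * 0.086987
Step 4: f = 0.7 + 18.6 * 0.086987
Step 5: f = 2.32 cm/hr

2.32


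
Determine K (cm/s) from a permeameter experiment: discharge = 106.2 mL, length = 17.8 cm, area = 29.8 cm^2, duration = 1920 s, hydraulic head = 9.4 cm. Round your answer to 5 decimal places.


Step 1: K = Q * L / (A * t * h)
Step 2: Numerator = 106.2 * 17.8 = 1890.36
Step 3: Denominator = 29.8 * 1920 * 9.4 = 537830.4
Step 4: K = 1890.36 / 537830.4 = 0.00351 cm/s

0.00351


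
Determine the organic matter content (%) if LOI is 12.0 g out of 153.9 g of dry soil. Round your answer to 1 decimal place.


Step 1: OM% = 100 * LOI / sample mass
Step 2: OM = 100 * 12.0 / 153.9
Step 3: OM = 7.8%

7.8


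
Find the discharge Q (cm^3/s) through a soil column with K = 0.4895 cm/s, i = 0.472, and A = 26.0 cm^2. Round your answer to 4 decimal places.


Step 1: Apply Darcy's law: Q = K * i * A
Step 2: Q = 0.4895 * 0.472 * 26.0
Step 3: Q = 6.0071 cm^3/s

6.0071


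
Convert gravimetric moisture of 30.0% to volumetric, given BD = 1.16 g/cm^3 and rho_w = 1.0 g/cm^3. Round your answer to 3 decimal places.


Step 1: theta = (w / 100) * BD / rho_w
Step 2: theta = (30.0 / 100) * 1.16 / 1.0
Step 3: theta = 0.3 * 1.16
Step 4: theta = 0.348

0.348


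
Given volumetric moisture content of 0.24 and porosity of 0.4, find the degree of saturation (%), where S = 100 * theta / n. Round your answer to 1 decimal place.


Step 1: S = 100 * theta_v / n
Step 2: S = 100 * 0.24 / 0.4
Step 3: S = 60.0%

60.0


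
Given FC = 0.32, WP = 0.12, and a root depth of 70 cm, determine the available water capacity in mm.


Step 1: Available water = (FC - WP) * depth * 10
Step 2: AW = (0.32 - 0.12) * 70 * 10
Step 3: AW = 0.2 * 70 * 10
Step 4: AW = 140.0 mm

140.0


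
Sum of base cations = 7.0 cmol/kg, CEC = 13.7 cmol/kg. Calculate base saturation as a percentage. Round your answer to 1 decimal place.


Step 1: BS = 100 * (sum of bases) / CEC
Step 2: BS = 100 * 7.0 / 13.7
Step 3: BS = 51.1%

51.1


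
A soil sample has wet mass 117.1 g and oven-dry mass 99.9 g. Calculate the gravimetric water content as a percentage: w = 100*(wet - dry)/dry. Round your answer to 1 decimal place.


Step 1: Water mass = wet - dry = 117.1 - 99.9 = 17.2 g
Step 2: w = 100 * water mass / dry mass
Step 3: w = 100 * 17.2 / 99.9 = 17.2%

17.2


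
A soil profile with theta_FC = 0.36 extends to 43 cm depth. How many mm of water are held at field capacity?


Step 1: Water (mm) = theta_FC * depth (cm) * 10
Step 2: Water = 0.36 * 43 * 10
Step 3: Water = 154.8 mm

154.8


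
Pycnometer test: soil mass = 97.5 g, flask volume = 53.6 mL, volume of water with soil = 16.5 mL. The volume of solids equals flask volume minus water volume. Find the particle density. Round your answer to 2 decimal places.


Step 1: Volume of solids = flask volume - water volume with soil
Step 2: V_solids = 53.6 - 16.5 = 37.1 mL
Step 3: Particle density = mass / V_solids = 97.5 / 37.1 = 2.63 g/cm^3

2.63


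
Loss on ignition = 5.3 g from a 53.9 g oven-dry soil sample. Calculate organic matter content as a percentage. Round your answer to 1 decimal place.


Step 1: OM% = 100 * LOI / sample mass
Step 2: OM = 100 * 5.3 / 53.9
Step 3: OM = 9.8%

9.8


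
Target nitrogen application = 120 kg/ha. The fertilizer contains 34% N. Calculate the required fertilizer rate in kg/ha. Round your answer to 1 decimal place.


Step 1: Fertilizer rate = target N / (N content / 100)
Step 2: Rate = 120 / (34 / 100)
Step 3: Rate = 120 / 0.34
Step 4: Rate = 352.9 kg/ha

352.9


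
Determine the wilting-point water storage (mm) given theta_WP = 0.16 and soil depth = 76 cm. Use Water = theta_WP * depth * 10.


Step 1: Water (mm) = theta_WP * depth * 10
Step 2: Water = 0.16 * 76 * 10
Step 3: Water = 121.6 mm

121.6


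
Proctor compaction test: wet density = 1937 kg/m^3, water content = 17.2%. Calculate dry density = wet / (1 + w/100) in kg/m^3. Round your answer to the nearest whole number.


Step 1: Dry density = wet density / (1 + w/100)
Step 2: Dry density = 1937 / (1 + 17.2/100)
Step 3: Dry density = 1937 / 1.172
Step 4: Dry density = 1653 kg/m^3

1653


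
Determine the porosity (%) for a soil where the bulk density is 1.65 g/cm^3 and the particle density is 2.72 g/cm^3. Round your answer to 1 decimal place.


Step 1: Formula: n = 100 * (1 - BD / PD)
Step 2: n = 100 * (1 - 1.65 / 2.72)
Step 3: n = 100 * (1 - 0.60662)
Step 4: n = 39.3%

39.3


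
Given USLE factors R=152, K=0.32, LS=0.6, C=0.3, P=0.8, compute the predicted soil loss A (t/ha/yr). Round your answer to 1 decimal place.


Step 1: A = R * K * LS * C * P
Step 2: R * K = 152 * 0.32 = 48.64
Step 3: (R*K) * LS = 48.64 * 0.6 = 29.184
Step 4: * C * P = 29.184 * 0.3 * 0.8 = 7.0
Step 5: A = 7.0 t/(ha*yr)

7.0


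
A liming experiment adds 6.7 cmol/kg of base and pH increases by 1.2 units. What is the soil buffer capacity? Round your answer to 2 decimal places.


Step 1: BC = change in base / change in pH
Step 2: BC = 6.7 / 1.2
Step 3: BC = 5.58 cmol/(kg*pH unit)

5.58


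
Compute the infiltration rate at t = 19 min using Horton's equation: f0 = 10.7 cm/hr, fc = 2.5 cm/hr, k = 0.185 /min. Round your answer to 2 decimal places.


Step 1: f = fc + (f0 - fc) * exp(-k * t)
Step 2: exp(-0.185 * 19) = 0.029748
Step 3: f = 2.5 + (10.7 - 2.5) * 0.029748
Step 4: f = 2.5 + 8.2 * 0.029748
Step 5: f = 2.74 cm/hr

2.74


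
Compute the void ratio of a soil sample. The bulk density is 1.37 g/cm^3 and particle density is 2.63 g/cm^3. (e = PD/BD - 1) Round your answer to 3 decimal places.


Step 1: e = PD / BD - 1
Step 2: e = 2.63 / 1.37 - 1
Step 3: e = 1.91971 - 1
Step 4: e = 0.92

0.92


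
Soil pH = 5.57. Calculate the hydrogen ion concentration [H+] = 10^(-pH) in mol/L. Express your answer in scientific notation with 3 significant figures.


Step 1: [H+] = 10^(-pH)
Step 2: [H+] = 10^(-5.57)
Step 3: [H+] = 2.69e-06 mol/L

2.69e-06


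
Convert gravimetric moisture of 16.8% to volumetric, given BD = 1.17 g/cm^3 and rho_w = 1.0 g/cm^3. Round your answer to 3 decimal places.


Step 1: theta = (w / 100) * BD / rho_w
Step 2: theta = (16.8 / 100) * 1.17 / 1.0
Step 3: theta = 0.168 * 1.17
Step 4: theta = 0.197

0.197


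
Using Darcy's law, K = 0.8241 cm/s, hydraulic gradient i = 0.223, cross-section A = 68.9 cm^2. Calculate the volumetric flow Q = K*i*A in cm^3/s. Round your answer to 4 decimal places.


Step 1: Apply Darcy's law: Q = K * i * A
Step 2: Q = 0.8241 * 0.223 * 68.9
Step 3: Q = 12.662 cm^3/s

12.662


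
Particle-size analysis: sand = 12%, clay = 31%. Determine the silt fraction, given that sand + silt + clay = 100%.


Step 1: sand + silt + clay = 100%
Step 2: silt = 100 - sand - clay
Step 3: silt = 100 - 12 - 31
Step 4: silt = 57%

57


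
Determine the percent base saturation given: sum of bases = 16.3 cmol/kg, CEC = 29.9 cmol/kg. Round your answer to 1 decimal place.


Step 1: BS = 100 * (sum of bases) / CEC
Step 2: BS = 100 * 16.3 / 29.9
Step 3: BS = 54.5%

54.5


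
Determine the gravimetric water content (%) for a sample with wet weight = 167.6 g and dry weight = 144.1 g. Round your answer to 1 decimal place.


Step 1: Water mass = wet - dry = 167.6 - 144.1 = 23.5 g
Step 2: w = 100 * water mass / dry mass
Step 3: w = 100 * 23.5 / 144.1 = 16.3%

16.3


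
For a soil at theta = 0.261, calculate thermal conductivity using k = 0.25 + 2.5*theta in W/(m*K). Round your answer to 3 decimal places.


Step 1: k = 0.25 + 2.5 * theta
Step 2: k = 0.25 + 2.5 * 0.261
Step 3: k = 0.25 + 0.653
Step 4: k = 0.903 W/(m*K)

0.903


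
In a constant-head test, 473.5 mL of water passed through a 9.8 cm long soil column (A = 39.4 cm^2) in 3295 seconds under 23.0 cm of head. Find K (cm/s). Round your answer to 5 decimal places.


Step 1: K = Q * L / (A * t * h)
Step 2: Numerator = 473.5 * 9.8 = 4640.3
Step 3: Denominator = 39.4 * 3295 * 23.0 = 2985929.0
Step 4: K = 4640.3 / 2985929.0 = 0.00155 cm/s

0.00155


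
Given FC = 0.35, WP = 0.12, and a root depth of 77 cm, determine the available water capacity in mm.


Step 1: Available water = (FC - WP) * depth * 10
Step 2: AW = (0.35 - 0.12) * 77 * 10
Step 3: AW = 0.23 * 77 * 10
Step 4: AW = 177.1 mm

177.1


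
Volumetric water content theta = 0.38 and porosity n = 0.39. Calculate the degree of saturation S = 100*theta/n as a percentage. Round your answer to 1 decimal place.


Step 1: S = 100 * theta_v / n
Step 2: S = 100 * 0.38 / 0.39
Step 3: S = 97.4%

97.4
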